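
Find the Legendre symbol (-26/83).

First reduce: -26 ≡ 57 (mod 83).
Reciprocity: 57 ≡ 1 and 83 ≡ 3 (mod 4), so (57/83) = +(83/57).
Reduce top mod 57: now compute (26/57).
Pull out 2: since 57 ≡ 1 (mod 8), (2/57) = +1.
Reciprocity: 13 ≡ 1 and 57 ≡ 1 (mod 4), so (13/57) = +(57/13).
Reduce top mod 13: now compute (5/13).
Reciprocity: 5 ≡ 1 and 13 ≡ 1 (mod 4), so (5/13) = +(13/5).
Reduce top mod 5: now compute (3/5).
Reciprocity: 3 ≡ 3 and 5 ≡ 1 (mod 4), so (3/5) = +(5/3).
Reduce top mod 3: now compute (2/3).
Pull out 2: since 3 ≡ 3 (mod 8), (2/3) = -1.
Reached (1/3) = 1. Collecting the sign flips along the way, the symbol is -1.

-1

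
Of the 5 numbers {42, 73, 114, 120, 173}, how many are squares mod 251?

3

(42/251) = -1 → non-residue.
(73/251) = +1 → QR.
(114/251) = +1 → QR.
(120/251) = -1 → non-residue.
(173/251) = +1 → QR.
Total quadratic residues among the 5: 3.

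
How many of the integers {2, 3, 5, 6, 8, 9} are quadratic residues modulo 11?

(2/11) = -1 → non-residue.
(3/11) = +1 → QR.
(5/11) = +1 → QR.
(6/11) = -1 → non-residue.
(8/11) = -1 → non-residue.
(9/11) = +1 → QR.
Total quadratic residues among the 6: 3.

3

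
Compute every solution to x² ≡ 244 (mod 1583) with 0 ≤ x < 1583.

589, 994

Since 1583 ≡ 3 (mod 4), a square root of 244 is 244^((1583+1)/4) = 244^396 mod 1583.
Repeated squaring: 244^2≡965, 244^4≡421, 244^8≡1528, 244^16≡1442, 244^32≡885, 244^64≡1223, 244^128≡1377, 244^256≡1278 (mod 1583).
244^396 = 244^(256+128+8+4) ≡ 589 (mod 1583).
Check: 589² = 346921 ≡ 244 (mod 1583). The two roots are 589 and 994.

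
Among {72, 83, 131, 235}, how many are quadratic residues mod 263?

3

(72/263) = +1 → QR.
(83/263) = +1 → QR.
(131/263) = -1 → non-residue.
(235/263) = +1 → QR.
Total quadratic residues among the 4: 3.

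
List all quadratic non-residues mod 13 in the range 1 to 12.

Square k = 1,…,6 (k and 13−k give the same square):
1²=1, 2²=4, 3²=9, 4²≡3, 5²≡12, 6²≡10 (mod 13).
The residues are {1, 3, 4, 9, 10, 12}; the non-residues are the remaining 6 nonzero classes.

2 5 6 7 8 11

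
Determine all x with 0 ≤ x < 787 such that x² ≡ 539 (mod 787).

375, 412

Since 787 ≡ 3 (mod 4), a square root of 539 is 539^((787+1)/4) = 539^197 mod 787.
Repeated squaring: 539^2≡118, 539^4≡545, 539^8≡326, 539^16≡31, 539^32≡174, 539^64≡370, 539^128≡749 (mod 787).
539^197 = 539^(128+64+4+1) ≡ 375 (mod 787).
Check: 375² = 140625 ≡ 539 (mod 787). The two roots are 375 and 412.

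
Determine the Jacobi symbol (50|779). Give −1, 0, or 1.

-1

Pull out 2: since 779 ≡ 3 (mod 8), (2/779) = -1.
Reciprocity: 25 ≡ 1 and 779 ≡ 3 (mod 4), so (25/779) = +(779/25).
Reduce top mod 25: now compute (4/25).
Pull out 2^2: since 25 ≡ 1 (mod 8), (2/25) = +1, so (2/25)^2 = +1.
Reached (1/25) = 1. Collecting the sign flips along the way, the symbol is -1.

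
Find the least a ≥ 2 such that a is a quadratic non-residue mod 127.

(2/127) = +1, so 2 is a residue.
(3/127) = −1, so 3 is the smallest positive non-residue mod 127.

3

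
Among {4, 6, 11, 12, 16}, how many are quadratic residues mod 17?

2

(4/17) = +1 → QR.
(6/17) = -1 → non-residue.
(11/17) = -1 → non-residue.
(12/17) = -1 → non-residue.
(16/17) = +1 → QR.
Total quadratic residues among the 5: 2.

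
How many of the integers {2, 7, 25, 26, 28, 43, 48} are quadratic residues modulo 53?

(2/53) = -1 → non-residue.
(7/53) = +1 → QR.
(25/53) = +1 → QR.
(26/53) = -1 → non-residue.
(28/53) = +1 → QR.
(43/53) = +1 → QR.
(48/53) = -1 → non-residue.
Total quadratic residues among the 7: 4.

4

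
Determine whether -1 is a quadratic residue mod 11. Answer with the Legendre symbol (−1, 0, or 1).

-1

First reduce: -1 ≡ 10 (mod 11).
Pull out 2: since 11 ≡ 3 (mod 8), (2/11) = -1.
Reciprocity: 5 ≡ 1 and 11 ≡ 3 (mod 4), so (5/11) = +(11/5).
Reduce top mod 5: now compute (1/5).
Reached (1/5) = 1. Collecting the sign flips along the way, the symbol is -1.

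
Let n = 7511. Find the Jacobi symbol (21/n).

Reciprocity: 21 ≡ 1 and 7511 ≡ 3 (mod 4), so (21/7511) = +(7511/21).
Reduce top mod 21: now compute (14/21).
Pull out 2: since 21 ≡ 5 (mod 8), (2/21) = -1.
Reciprocity: 7 ≡ 3 and 21 ≡ 1 (mod 4), so (7/21) = +(21/7).
Reduce top mod 7: now compute (0/7).
Top reduces to 0: gcd > 1, so the symbol is 0.

0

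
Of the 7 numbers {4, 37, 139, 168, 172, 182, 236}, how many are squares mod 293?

(4/293) = +1 → QR.
(37/293) = +1 → QR.
(139/293) = -1 → non-residue.
(168/293) = -1 → non-residue.
(172/293) = +1 → QR.
(182/293) = -1 → non-residue.
(236/293) = +1 → QR.
Total quadratic residues among the 7: 4.

4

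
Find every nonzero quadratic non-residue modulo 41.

Square k = 1,…,20 (k and 41−k give the same square):
1²=1, 2²=4, 3²=9, 4²=16, 5²=25, 6²=36, 7²≡8, 8²≡23, 9²≡40, 10²≡18, 11²≡39, 12²≡21, 13²≡5, 14²≡32, 15²≡20, 16²≡10, 17²≡2, 18²≡37, 19²≡33, 20²≡31 (mod 41).
The residues are {1, 2, 4, 5, 8, 9, 10, 16, 18, 20, 21, 23, 25, 31, 32, 33, 36, 37, 39, 40}; the non-residues are the remaining 20 nonzero classes.

3 6 7 11 12 13 14 15 17 19 22 24 26 27 28 29 30 34 35 38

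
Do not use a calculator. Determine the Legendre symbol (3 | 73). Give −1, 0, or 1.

1

Reciprocity: 3 ≡ 3 and 73 ≡ 1 (mod 4), so (3/73) = +(73/3).
Reduce top mod 3: now compute (1/3).
Reached (1/3) = 1. Collecting the sign flips along the way, the symbol is +1.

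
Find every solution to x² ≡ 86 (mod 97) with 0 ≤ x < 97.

97 ≡ 1 (mod 4), so we find a root by search.
Trying successive values, 38² = 1444 ≡ 86 (mod 97). The other root is 97 − 38 = 59.

38, 59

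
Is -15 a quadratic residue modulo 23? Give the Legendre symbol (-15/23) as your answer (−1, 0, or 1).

First reduce: -15 ≡ 8 (mod 23).
Pull out 2^3: since 23 ≡ 7 (mod 8), (2/23) = +1, so (2/23)^3 = +1.
Reached (1/23) = 1. Collecting the sign flips along the way, the symbol is +1.

1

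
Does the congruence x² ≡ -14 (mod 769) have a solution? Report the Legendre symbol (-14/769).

-1

Euler's criterion: (-14/769) ≡ 755^384 (mod 769).
755^2 ≡ 196 (mod 769)
755^4 ≡ 735 (mod 769)
755^8 ≡ 387 (mod 769)
755^16 ≡ 583 (mod 769)
755^32 ≡ 760 (mod 769)
755^64 ≡ 81 (mod 769)
755^128 ≡ 409 (mod 769)
755^256 ≡ 408 (mod 769)
755^384 = 755^(256+128) ≡ 768 (mod 769).
Result is 768 ≡ −1, so (-14/769) = −1.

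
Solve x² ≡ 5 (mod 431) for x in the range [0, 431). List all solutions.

181, 250

Since 431 ≡ 3 (mod 4), a square root of 5 is 5^((431+1)/4) = 5^108 mod 431.
Repeated squaring: 5^2≡25, 5^4≡194, 5^8≡139, 5^16≡357, 5^32≡304, 5^64≡182 (mod 431).
5^108 = 5^(64+32+8+4) ≡ 250 (mod 431).
Check: 250² = 62500 ≡ 5 (mod 431). The two roots are 181 and 250.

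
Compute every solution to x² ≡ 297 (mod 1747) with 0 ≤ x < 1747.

Since 1747 ≡ 3 (mod 4), a square root of 297 is 297^((1747+1)/4) = 297^437 mod 1747.
Repeated squaring: 297^2≡859, 297^4≡647, 297^8≡1076, 297^16≡1262, 297^32≡1127, 297^64≡60, 297^128≡106, 297^256≡754 (mod 1747).
297^437 = 297^(256+128+32+16+4+1) ≡ 1223 (mod 1747).
Check: 1223² = 1495729 ≡ 297 (mod 1747). The two roots are 524 and 1223.

524, 1223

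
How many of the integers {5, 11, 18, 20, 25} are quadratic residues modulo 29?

(5/29) = +1 → QR.
(11/29) = -1 → non-residue.
(18/29) = -1 → non-residue.
(20/29) = +1 → QR.
(25/29) = +1 → QR.
Total quadratic residues among the 5: 3.

3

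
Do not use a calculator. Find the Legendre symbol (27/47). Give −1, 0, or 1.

Reciprocity: 27 ≡ 3 and 47 ≡ 3 (mod 4), so (27/47) = −(47/27).
Reduce top mod 27: now compute (20/27).
Pull out 2^2: since 27 ≡ 3 (mod 8), (2/27) = -1, so (2/27)^2 = +1.
Reciprocity: 5 ≡ 1 and 27 ≡ 3 (mod 4), so (5/27) = +(27/5).
Reduce top mod 5: now compute (2/5).
Pull out 2: since 5 ≡ 5 (mod 8), (2/5) = -1.
Reached (1/5) = 1. Collecting the sign flips along the way, the symbol is +1.

1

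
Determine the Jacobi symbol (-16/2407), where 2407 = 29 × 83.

First reduce: -16 ≡ 2391 (mod 2407).
Reciprocity: 2391 ≡ 3 and 2407 ≡ 3 (mod 4), so (2391/2407) = −(2407/2391).
Reduce top mod 2391: now compute (16/2391).
Pull out 2^4: since 2391 ≡ 7 (mod 8), (2/2391) = +1, so (2/2391)^4 = +1.
Reached (1/2391) = 1. Collecting the sign flips along the way, the symbol is -1.

-1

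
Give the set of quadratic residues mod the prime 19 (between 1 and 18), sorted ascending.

1 4 5 6 7 9 11 16 17

Square k = 1,…,9 (k and 19−k give the same square):
1²=1, 2²=4, 3²=9, 4²=16, 5²≡6, 6²≡17, 7²≡11, 8²≡7, 9²≡5 (mod 19).
So the quadratic residues mod 19 are {1, 4, 5, 6, 7, 9, 11, 16, 17}.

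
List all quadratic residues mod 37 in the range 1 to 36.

1 3 4 7 9 10 11 12 16 21 25 26 27 28 30 33 34 36

Square k = 1,…,18 (k and 37−k give the same square):
1²=1, 2²=4, 3²=9, 4²=16, 5²=25, 6²=36, 7²≡12, 8²≡27, 9²≡7, 10²≡26, 11²≡10, 12²≡33, 13²≡21, 14²≡11, 15²≡3, 16²≡34, 17²≡30, 18²≡28 (mod 37).
So the quadratic residues mod 37 are {1, 3, 4, 7, 9, 10, 11, 12, 16, 21, 25, 26, 27, 28, 30, 33, 34, 36}.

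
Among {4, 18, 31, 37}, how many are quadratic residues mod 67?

2

(4/67) = +1 → QR.
(18/67) = -1 → non-residue.
(31/67) = -1 → non-residue.
(37/67) = +1 → QR.
Total quadratic residues among the 4: 2.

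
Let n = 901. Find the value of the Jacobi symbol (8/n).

Pull out 2^3: since 901 ≡ 5 (mod 8), (2/901) = -1, so (2/901)^3 = -1.
Reached (1/901) = 1. Collecting the sign flips along the way, the symbol is -1.

-1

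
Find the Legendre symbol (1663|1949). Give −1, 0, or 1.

1

Reciprocity: 1663 ≡ 3 and 1949 ≡ 1 (mod 4), so (1663/1949) = +(1949/1663).
Reduce top mod 1663: now compute (286/1663).
Pull out 2: since 1663 ≡ 7 (mod 8), (2/1663) = +1.
Reciprocity: 143 ≡ 3 and 1663 ≡ 3 (mod 4), so (143/1663) = −(1663/143).
Reduce top mod 143: now compute (90/143).
Pull out 2: since 143 ≡ 7 (mod 8), (2/143) = +1.
Reciprocity: 45 ≡ 1 and 143 ≡ 3 (mod 4), so (45/143) = +(143/45).
Reduce top mod 45: now compute (8/45).
Pull out 2^3: since 45 ≡ 5 (mod 8), (2/45) = -1, so (2/45)^3 = -1.
Reached (1/45) = 1. Collecting the sign flips along the way, the symbol is +1.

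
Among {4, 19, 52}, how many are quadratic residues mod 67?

(4/67) = +1 → QR.
(19/67) = +1 → QR.
(52/67) = -1 → non-residue.
Total quadratic residues among the 3: 2.

2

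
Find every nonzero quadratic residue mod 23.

Square k = 1,…,11 (k and 23−k give the same square):
1²=1, 2²=4, 3²=9, 4²=16, 5²≡2, 6²≡13, 7²≡3, 8²≡18, 9²≡12, 10²≡8, 11²≡6 (mod 23).
So the quadratic residues mod 23 are {1, 2, 3, 4, 6, 8, 9, 12, 13, 16, 18}.

1,2,3,4,6,8,9,12,13,16,18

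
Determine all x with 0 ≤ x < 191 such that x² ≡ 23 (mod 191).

65, 126

Since 191 ≡ 3 (mod 4), a square root of 23 is 23^((191+1)/4) = 23^48 mod 191.
Repeated squaring: 23^2≡147, 23^4≡26, 23^8≡103, 23^16≡104, 23^32≡120 (mod 191).
23^48 = 23^(32+16) ≡ 65 (mod 191).
Check: 65² = 4225 ≡ 23 (mod 191). The two roots are 65 and 126.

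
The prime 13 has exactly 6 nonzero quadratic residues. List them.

Square k = 1,…,6 (k and 13−k give the same square):
1²=1, 2²=4, 3²=9, 4²≡3, 5²≡12, 6²≡10 (mod 13).
So the quadratic residues mod 13 are {1, 3, 4, 9, 10, 12}.

1, 3, 4, 9, 10, 12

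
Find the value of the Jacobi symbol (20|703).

Pull out 2^2: since 703 ≡ 7 (mod 8), (2/703) = +1, so (2/703)^2 = +1.
Reciprocity: 5 ≡ 1 and 703 ≡ 3 (mod 4), so (5/703) = +(703/5).
Reduce top mod 5: now compute (3/5).
Reciprocity: 3 ≡ 3 and 5 ≡ 1 (mod 4), so (3/5) = +(5/3).
Reduce top mod 3: now compute (2/3).
Pull out 2: since 3 ≡ 3 (mod 8), (2/3) = -1.
Reached (1/3) = 1. Collecting the sign flips along the way, the symbol is -1.

-1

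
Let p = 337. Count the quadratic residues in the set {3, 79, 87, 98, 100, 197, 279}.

4

(3/337) = +1 → QR.
(79/337) = +1 → QR.
(87/337) = -1 → non-residue.
(98/337) = +1 → QR.
(100/337) = +1 → QR.
(197/337) = -1 → non-residue.
(279/337) = -1 → non-residue.
Total quadratic residues among the 7: 4.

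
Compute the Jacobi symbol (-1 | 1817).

1

First reduce: -1 ≡ 1816 (mod 1817).
Pull out 2^3: since 1817 ≡ 1 (mod 8), (2/1817) = +1, so (2/1817)^3 = +1.
Reciprocity: 227 ≡ 3 and 1817 ≡ 1 (mod 4), so (227/1817) = +(1817/227).
Reduce top mod 227: now compute (1/227).
Reached (1/227) = 1. Collecting the sign flips along the way, the symbol is +1.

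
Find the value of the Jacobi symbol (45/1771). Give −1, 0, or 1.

1

Reciprocity: 45 ≡ 1 and 1771 ≡ 3 (mod 4), so (45/1771) = +(1771/45).
Reduce top mod 45: now compute (16/45).
Pull out 2^4: since 45 ≡ 5 (mod 8), (2/45) = -1, so (2/45)^4 = +1.
Reached (1/45) = 1. Collecting the sign flips along the way, the symbol is +1.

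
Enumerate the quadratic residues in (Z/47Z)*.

1, 2, 3, 4, 6, 7, 8, 9, 12, 14, 16, 17, 18, 21, 24, 25, 27, 28, 32, 34, 36, 37, 42

Square k = 1,…,23 (k and 47−k give the same square):
1²=1, 2²=4, 3²=9, 4²=16, 5²=25, 6²=36, 7²≡2, 8²≡17, 9²≡34, 10²≡6, 11²≡27, 12²≡3, 13²≡28, 14²≡8, 15²≡37, 16²≡21, 17²≡7, 18²≡42, 19²≡32, 20²≡24, 21²≡18, 22²≡14, 23²≡12 (mod 47).
So the quadratic residues mod 47 are {1, 2, 3, 4, 6, 7, 8, 9, 12, 14, 16, 17, 18, 21, 24, 25, 27, 28, 32, 34, 36, 37, 42}.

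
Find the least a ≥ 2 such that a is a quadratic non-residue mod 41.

3

(2/41) = +1, so 2 is a residue.
(3/41) = −1, so 3 is the smallest positive non-residue mod 41.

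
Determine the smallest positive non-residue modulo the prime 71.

(2/71) = +1, so 2 is a residue.
(3/71) = +1, so 3 is a residue.
(4/71) = +1, so 4 is a residue.
(5/71) = +1, so 5 is a residue.
(6/71) = +1, so 6 is a residue.
(7/71) = −1, so 7 is the smallest positive non-residue mod 71.

7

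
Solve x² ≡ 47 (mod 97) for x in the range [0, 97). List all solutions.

97 ≡ 1 (mod 4), so we find a root by search.
Trying successive values, 12² = 144 ≡ 47 (mod 97). The other root is 97 − 12 = 85.

12, 85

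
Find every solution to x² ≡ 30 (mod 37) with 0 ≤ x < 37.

37 ≡ 1 (mod 4), so we find a root by search.
Trying successive values, 17² = 289 ≡ 30 (mod 37). The other root is 37 − 17 = 20.

17, 20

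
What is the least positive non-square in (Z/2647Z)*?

3

(2/2647) = +1, so 2 is a residue.
(3/2647) = −1, so 3 is the smallest positive non-residue mod 2647.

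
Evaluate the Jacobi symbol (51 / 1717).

Reciprocity: 51 ≡ 3 and 1717 ≡ 1 (mod 4), so (51/1717) = +(1717/51).
Reduce top mod 51: now compute (34/51).
Pull out 2: since 51 ≡ 3 (mod 8), (2/51) = -1.
Reciprocity: 17 ≡ 1 and 51 ≡ 3 (mod 4), so (17/51) = +(51/17).
Reduce top mod 17: now compute (0/17).
Top reduces to 0: gcd > 1, so the symbol is 0.

0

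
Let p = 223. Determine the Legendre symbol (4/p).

Pull out 2^2: since 223 ≡ 7 (mod 8), (2/223) = +1, so (2/223)^2 = +1.
Reached (1/223) = 1. Collecting the sign flips along the way, the symbol is +1.

1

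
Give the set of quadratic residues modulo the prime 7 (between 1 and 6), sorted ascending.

1, 2, 4

Square k = 1,…,3 (k and 7−k give the same square):
1²=1, 2²=4, 3²≡2 (mod 7).
So the quadratic residues mod 7 are {1, 2, 4}.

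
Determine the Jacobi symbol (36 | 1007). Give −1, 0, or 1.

Pull out 2^2: since 1007 ≡ 7 (mod 8), (2/1007) = +1, so (2/1007)^2 = +1.
Reciprocity: 9 ≡ 1 and 1007 ≡ 3 (mod 4), so (9/1007) = +(1007/9).
Reduce top mod 9: now compute (8/9).
Pull out 2^3: since 9 ≡ 1 (mod 8), (2/9) = +1, so (2/9)^3 = +1.
Reached (1/9) = 1. Collecting the sign flips along the way, the symbol is +1.

1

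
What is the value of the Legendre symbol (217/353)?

Euler's criterion: (217/353) ≡ 217^176 (mod 353).
217^2 ≡ 140 (mod 353)
217^4 ≡ 185 (mod 353)
217^8 ≡ 337 (mod 353)
217^16 ≡ 256 (mod 353)
217^32 ≡ 231 (mod 353)
217^64 ≡ 58 (mod 353)
217^128 ≡ 187 (mod 353)
217^176 = 217^(128+32+16) ≡ 1 (mod 353).
Result is 1, so (217/353) = 1.

1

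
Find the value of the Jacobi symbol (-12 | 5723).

-1

First reduce: -12 ≡ 5711 (mod 5723).
Reciprocity: 5711 ≡ 3 and 5723 ≡ 3 (mod 4), so (5711/5723) = −(5723/5711).
Reduce top mod 5711: now compute (12/5711).
Pull out 2^2: since 5711 ≡ 7 (mod 8), (2/5711) = +1, so (2/5711)^2 = +1.
Reciprocity: 3 ≡ 3 and 5711 ≡ 3 (mod 4), so (3/5711) = −(5711/3).
Reduce top mod 3: now compute (2/3).
Pull out 2: since 3 ≡ 3 (mod 8), (2/3) = -1.
Reached (1/3) = 1. Collecting the sign flips along the way, the symbol is -1.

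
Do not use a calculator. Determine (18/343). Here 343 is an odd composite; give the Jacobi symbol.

Pull out 2: since 343 ≡ 7 (mod 8), (2/343) = +1.
Reciprocity: 9 ≡ 1 and 343 ≡ 3 (mod 4), so (9/343) = +(343/9).
Reduce top mod 9: now compute (1/9).
Reached (1/9) = 1. Collecting the sign flips along the way, the symbol is +1.

1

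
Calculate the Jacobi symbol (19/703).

Reciprocity: 19 ≡ 3 and 703 ≡ 3 (mod 4), so (19/703) = −(703/19).
Reduce top mod 19: now compute (0/19).
Top reduces to 0: gcd > 1, so the symbol is 0.

0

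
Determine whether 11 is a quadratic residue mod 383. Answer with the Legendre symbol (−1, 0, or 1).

-1

Reciprocity: 11 ≡ 3 and 383 ≡ 3 (mod 4), so (11/383) = −(383/11).
Reduce top mod 11: now compute (9/11).
Reciprocity: 9 ≡ 1 and 11 ≡ 3 (mod 4), so (9/11) = +(11/9).
Reduce top mod 9: now compute (2/9).
Pull out 2: since 9 ≡ 1 (mod 8), (2/9) = +1.
Reached (1/9) = 1. Collecting the sign flips along the way, the symbol is -1.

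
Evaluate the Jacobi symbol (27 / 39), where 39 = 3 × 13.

0

Reciprocity: 27 ≡ 3 and 39 ≡ 3 (mod 4), so (27/39) = −(39/27).
Reduce top mod 27: now compute (12/27).
Pull out 2^2: since 27 ≡ 3 (mod 8), (2/27) = -1, so (2/27)^2 = +1.
Reciprocity: 3 ≡ 3 and 27 ≡ 3 (mod 4), so (3/27) = −(27/3).
Reduce top mod 3: now compute (0/3).
Top reduces to 0: gcd > 1, so the symbol is 0.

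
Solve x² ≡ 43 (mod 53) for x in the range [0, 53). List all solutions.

53 ≡ 1 (mod 4), so we find a root by search.
Trying successive values, 19² = 361 ≡ 43 (mod 53). The other root is 53 − 19 = 34.

19, 34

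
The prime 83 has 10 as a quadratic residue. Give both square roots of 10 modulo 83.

33, 50

Since 83 ≡ 3 (mod 4), a square root of 10 is 10^((83+1)/4) = 10^21 mod 83.
Repeated squaring: 10^2≡17, 10^4≡40, 10^8≡23, 10^16≡31 (mod 83).
10^21 = 10^(16+4+1) ≡ 33 (mod 83).
Check: 33² = 1089 ≡ 10 (mod 83). The two roots are 33 and 50.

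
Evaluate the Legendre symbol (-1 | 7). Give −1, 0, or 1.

Euler's criterion: (-1/7) ≡ 6^3 (mod 7).
6^2 ≡ 1 (mod 7)
6^3 = 6^(2+1) ≡ 6 (mod 7).
Result is 6 ≡ −1, so (-1/7) = −1.

-1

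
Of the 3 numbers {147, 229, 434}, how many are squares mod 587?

(147/587) = +1 → QR.
(229/587) = +1 → QR.
(434/587) = -1 → non-residue.
Total quadratic residues among the 3: 2.

2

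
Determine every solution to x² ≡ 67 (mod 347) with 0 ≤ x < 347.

Since 347 ≡ 3 (mod 4), a square root of 67 is 67^((347+1)/4) = 67^87 mod 347.
Repeated squaring: 67^2≡325, 67^4≡137, 67^8≡31, 67^16≡267, 67^32≡154, 67^64≡120 (mod 347).
67^87 = 67^(64+16+4+2+1) ≡ 121 (mod 347).
Check: 121² = 14641 ≡ 67 (mod 347). The two roots are 121 and 226.

121, 226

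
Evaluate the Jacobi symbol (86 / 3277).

-1

Pull out 2: since 3277 ≡ 5 (mod 8), (2/3277) = -1.
Reciprocity: 43 ≡ 3 and 3277 ≡ 1 (mod 4), so (43/3277) = +(3277/43).
Reduce top mod 43: now compute (9/43).
Reciprocity: 9 ≡ 1 and 43 ≡ 3 (mod 4), so (9/43) = +(43/9).
Reduce top mod 9: now compute (7/9).
Reciprocity: 7 ≡ 3 and 9 ≡ 1 (mod 4), so (7/9) = +(9/7).
Reduce top mod 7: now compute (2/7).
Pull out 2: since 7 ≡ 7 (mod 8), (2/7) = +1.
Reached (1/7) = 1. Collecting the sign flips along the way, the symbol is -1.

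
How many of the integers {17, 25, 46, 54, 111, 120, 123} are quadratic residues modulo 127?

3

(17/127) = +1 → QR.
(25/127) = +1 → QR.
(46/127) = -1 → non-residue.
(54/127) = -1 → non-residue.
(111/127) = -1 → non-residue.
(120/127) = +1 → QR.
(123/127) = -1 → non-residue.
Total quadratic residues among the 7: 3.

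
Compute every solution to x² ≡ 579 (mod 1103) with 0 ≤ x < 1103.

Since 1103 ≡ 3 (mod 4), a square root of 579 is 579^((1103+1)/4) = 579^276 mod 1103.
Repeated squaring: 579^2≡1032, 579^4≡629, 579^8≡767, 579^16≡390, 579^32≡989, 579^64≡863, 579^128≡244, 579^256≡1077 (mod 1103).
579^276 = 579^(256+16+4) ≡ 589 (mod 1103).
Check: 589² = 346921 ≡ 579 (mod 1103). The two roots are 514 and 589.

514, 589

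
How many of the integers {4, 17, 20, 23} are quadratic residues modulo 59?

3

(4/59) = +1 → QR.
(17/59) = +1 → QR.
(20/59) = +1 → QR.
(23/59) = -1 → non-residue.
Total quadratic residues among the 4: 3.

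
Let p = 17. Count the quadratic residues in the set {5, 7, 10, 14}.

0

(5/17) = -1 → non-residue.
(7/17) = -1 → non-residue.
(10/17) = -1 → non-residue.
(14/17) = -1 → non-residue.
Total quadratic residues among the 4: 0.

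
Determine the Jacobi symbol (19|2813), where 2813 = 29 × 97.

1

Reciprocity: 19 ≡ 3 and 2813 ≡ 1 (mod 4), so (19/2813) = +(2813/19).
Reduce top mod 19: now compute (1/19).
Reached (1/19) = 1. Collecting the sign flips along the way, the symbol is +1.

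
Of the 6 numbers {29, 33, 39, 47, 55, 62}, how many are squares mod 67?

6

(29/67) = +1 → QR.
(33/67) = +1 → QR.
(39/67) = +1 → QR.
(47/67) = +1 → QR.
(55/67) = +1 → QR.
(62/67) = +1 → QR.
Total quadratic residues among the 6: 6.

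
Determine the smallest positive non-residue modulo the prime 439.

3

(2/439) = +1, so 2 is a residue.
(3/439) = −1, so 3 is the smallest positive non-residue mod 439.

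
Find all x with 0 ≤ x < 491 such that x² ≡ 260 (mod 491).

178, 313

Since 491 ≡ 3 (mod 4), a square root of 260 is 260^((491+1)/4) = 260^123 mod 491.
Repeated squaring: 260^2≡333, 260^4≡414, 260^8≡37, 260^16≡387, 260^32≡14, 260^64≡196 (mod 491).
260^123 = 260^(64+32+16+8+2+1) ≡ 178 (mod 491).
Check: 178² = 31684 ≡ 260 (mod 491). The two roots are 178 and 313.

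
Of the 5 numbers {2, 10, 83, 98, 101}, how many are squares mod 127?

(2/127) = +1 → QR.
(10/127) = -1 → non-residue.
(83/127) = -1 → non-residue.
(98/127) = +1 → QR.
(101/127) = -1 → non-residue.
Total quadratic residues among the 5: 2.

2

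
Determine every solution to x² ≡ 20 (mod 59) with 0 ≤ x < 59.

16, 43

Since 59 ≡ 3 (mod 4), a square root of 20 is 20^((59+1)/4) = 20^15 mod 59.
Repeated squaring: 20^2≡46, 20^4≡51, 20^8≡5 (mod 59).
20^15 = 20^(8+4+2+1) ≡ 16 (mod 59).
Check: 16² = 256 ≡ 20 (mod 59). The two roots are 16 and 43.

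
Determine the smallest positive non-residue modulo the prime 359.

7

(2/359) = +1, so 2 is a residue.
(3/359) = +1, so 3 is a residue.
(4/359) = +1, so 4 is a residue.
(5/359) = +1, so 5 is a residue.
(6/359) = +1, so 6 is a residue.
(7/359) = −1, so 7 is the smallest positive non-residue mod 359.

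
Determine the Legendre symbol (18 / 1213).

Pull out 2: since 1213 ≡ 5 (mod 8), (2/1213) = -1.
Reciprocity: 9 ≡ 1 and 1213 ≡ 1 (mod 4), so (9/1213) = +(1213/9).
Reduce top mod 9: now compute (7/9).
Reciprocity: 7 ≡ 3 and 9 ≡ 1 (mod 4), so (7/9) = +(9/7).
Reduce top mod 7: now compute (2/7).
Pull out 2: since 7 ≡ 7 (mod 8), (2/7) = +1.
Reached (1/7) = 1. Collecting the sign flips along the way, the symbol is -1.

-1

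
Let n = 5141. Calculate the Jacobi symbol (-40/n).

First reduce: -40 ≡ 5101 (mod 5141).
Reciprocity: 5101 ≡ 1 and 5141 ≡ 1 (mod 4), so (5101/5141) = +(5141/5101).
Reduce top mod 5101: now compute (40/5101).
Pull out 2^3: since 5101 ≡ 5 (mod 8), (2/5101) = -1, so (2/5101)^3 = -1.
Reciprocity: 5 ≡ 1 and 5101 ≡ 1 (mod 4), so (5/5101) = +(5101/5).
Reduce top mod 5: now compute (1/5).
Reached (1/5) = 1. Collecting the sign flips along the way, the symbol is -1.

-1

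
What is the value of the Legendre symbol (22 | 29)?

1

Pull out 2: since 29 ≡ 5 (mod 8), (2/29) = -1.
Reciprocity: 11 ≡ 3 and 29 ≡ 1 (mod 4), so (11/29) = +(29/11).
Reduce top mod 11: now compute (7/11).
Reciprocity: 7 ≡ 3 and 11 ≡ 3 (mod 4), so (7/11) = −(11/7).
Reduce top mod 7: now compute (4/7).
Pull out 2^2: since 7 ≡ 7 (mod 8), (2/7) = +1, so (2/7)^2 = +1.
Reached (1/7) = 1. Collecting the sign flips along the way, the symbol is +1.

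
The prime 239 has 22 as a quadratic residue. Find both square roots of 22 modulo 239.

Since 239 ≡ 3 (mod 4), a square root of 22 is 22^((239+1)/4) = 22^60 mod 239.
Repeated squaring: 22^2≡6, 22^4≡36, 22^8≡101, 22^16≡163, 22^32≡40 (mod 239).
22^60 = 22^(32+16+8+4) ≡ 71 (mod 239).
Check: 71² = 5041 ≡ 22 (mod 239). The two roots are 71 and 168.

71, 168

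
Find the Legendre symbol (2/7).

Pull out 2: since 7 ≡ 7 (mod 8), (2/7) = +1.
Reached (1/7) = 1. Collecting the sign flips along the way, the symbol is +1.

1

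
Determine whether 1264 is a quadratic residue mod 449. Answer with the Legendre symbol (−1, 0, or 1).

-1

Euler's criterion: (1264/449) ≡ 366^224 (mod 449).
366^2 ≡ 154 (mod 449)
366^4 ≡ 368 (mod 449)
366^8 ≡ 275 (mod 449)
366^16 ≡ 193 (mod 449)
366^32 ≡ 431 (mod 449)
366^64 ≡ 324 (mod 449)
366^128 ≡ 359 (mod 449)
366^224 = 366^(128+64+32) ≡ 448 (mod 449).
Result is 448 ≡ −1, so (1264/449) = −1.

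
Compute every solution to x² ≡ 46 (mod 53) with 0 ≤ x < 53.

53 ≡ 1 (mod 4), so we find a root by search.
Trying successive values, 24² = 576 ≡ 46 (mod 53). The other root is 53 − 24 = 29.

24, 29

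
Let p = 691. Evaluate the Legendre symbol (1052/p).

Euler's criterion: (1052/691) ≡ 361^345 (mod 691).
361^2 ≡ 413 (mod 691)
361^4 ≡ 583 (mod 691)
361^8 ≡ 608 (mod 691)
361^16 ≡ 670 (mod 691)
361^32 ≡ 441 (mod 691)
361^64 ≡ 310 (mod 691)
361^128 ≡ 51 (mod 691)
361^256 ≡ 528 (mod 691)
361^345 = 361^(256+64+16+8+1) ≡ 1 (mod 691).
Result is 1, so (1052/691) = 1.

1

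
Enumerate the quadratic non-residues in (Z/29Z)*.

2,3,8,10,11,12,14,15,17,18,19,21,26,27

Square k = 1,…,14 (k and 29−k give the same square):
1²=1, 2²=4, 3²=9, 4²=16, 5²=25, 6²≡7, 7²≡20, 8²≡6, 9²≡23, 10²≡13, 11²≡5, 12²≡28, 13²≡24, 14²≡22 (mod 29).
The residues are {1, 4, 5, 6, 7, 9, 13, 16, 20, 22, 23, 24, 25, 28}; the non-residues are the remaining 14 nonzero classes.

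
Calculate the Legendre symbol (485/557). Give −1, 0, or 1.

Euler's criterion: (485/557) ≡ 485^278 (mod 557).
485^2 ≡ 171 (mod 557)
485^4 ≡ 277 (mod 557)
485^8 ≡ 420 (mod 557)
485^16 ≡ 388 (mod 557)
485^32 ≡ 154 (mod 557)
485^64 ≡ 322 (mod 557)
485^128 ≡ 82 (mod 557)
485^256 ≡ 40 (mod 557)
485^278 = 485^(256+16+4+2) ≡ 556 (mod 557).
Result is 556 ≡ −1, so (485/557) = −1.

-1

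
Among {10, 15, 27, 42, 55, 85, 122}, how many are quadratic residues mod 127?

(10/127) = -1 → non-residue.
(15/127) = +1 → QR.
(27/127) = -1 → non-residue.
(42/127) = +1 → QR.
(55/127) = -1 → non-residue.
(85/127) = -1 → non-residue.
(122/127) = +1 → QR.
Total quadratic residues among the 7: 3.

3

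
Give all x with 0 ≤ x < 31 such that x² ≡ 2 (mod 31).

8, 23

Since 31 ≡ 3 (mod 4), a square root of 2 is 2^((31+1)/4) = 2^8 mod 31.
Repeated squaring: 2^2≡4, 2^4≡16, 2^8≡8 (mod 31).
2^8 = 2^(8) ≡ 8 (mod 31).
Check: 8² = 64 ≡ 2 (mod 31). The two roots are 8 and 23.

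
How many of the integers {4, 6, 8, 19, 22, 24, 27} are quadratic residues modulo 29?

(4/29) = +1 → QR.
(6/29) = +1 → QR.
(8/29) = -1 → non-residue.
(19/29) = -1 → non-residue.
(22/29) = +1 → QR.
(24/29) = +1 → QR.
(27/29) = -1 → non-residue.
Total quadratic residues among the 7: 4.

4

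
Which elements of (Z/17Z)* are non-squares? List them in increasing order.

3 5 6 7 10 11 12 14

Square k = 1,…,8 (k and 17−k give the same square):
1²=1, 2²=4, 3²=9, 4²=16, 5²≡8, 6²≡2, 7²≡15, 8²≡13 (mod 17).
The residues are {1, 2, 4, 8, 9, 13, 15, 16}; the non-residues are the remaining 8 nonzero classes.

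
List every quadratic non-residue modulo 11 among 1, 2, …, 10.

Square k = 1,…,5 (k and 11−k give the same square):
1²=1, 2²=4, 3²=9, 4²≡5, 5²≡3 (mod 11).
The residues are {1, 3, 4, 5, 9}; the non-residues are the remaining 5 nonzero classes.

2,6,7,8,10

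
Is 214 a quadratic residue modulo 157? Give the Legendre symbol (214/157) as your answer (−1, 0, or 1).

1

Euler's criterion: (214/157) ≡ 57^78 (mod 157).
57^2 ≡ 109 (mod 157)
57^4 ≡ 106 (mod 157)
57^8 ≡ 89 (mod 157)
57^16 ≡ 71 (mod 157)
57^32 ≡ 17 (mod 157)
57^64 ≡ 132 (mod 157)
57^78 = 57^(64+8+4+2) ≡ 1 (mod 157).
Result is 1, so (214/157) = 1.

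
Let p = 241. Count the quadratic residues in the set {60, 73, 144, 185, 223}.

3

(60/241) = +1 → QR.
(73/241) = -1 → non-residue.
(144/241) = +1 → QR.
(185/241) = -1 → non-residue.
(223/241) = +1 → QR.
Total quadratic residues among the 5: 3.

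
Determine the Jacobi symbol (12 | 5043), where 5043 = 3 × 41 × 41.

0

Pull out 2^2: since 5043 ≡ 3 (mod 8), (2/5043) = -1, so (2/5043)^2 = +1.
Reciprocity: 3 ≡ 3 and 5043 ≡ 3 (mod 4), so (3/5043) = −(5043/3).
Reduce top mod 3: now compute (0/3).
Top reduces to 0: gcd > 1, so the symbol is 0.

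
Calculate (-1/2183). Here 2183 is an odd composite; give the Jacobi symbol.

First reduce: -1 ≡ 2182 (mod 2183).
Pull out 2: since 2183 ≡ 7 (mod 8), (2/2183) = +1.
Reciprocity: 1091 ≡ 3 and 2183 ≡ 3 (mod 4), so (1091/2183) = −(2183/1091).
Reduce top mod 1091: now compute (1/1091).
Reached (1/1091) = 1. Collecting the sign flips along the way, the symbol is -1.

-1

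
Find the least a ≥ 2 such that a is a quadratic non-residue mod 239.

(2/239) = +1, so 2 is a residue.
(3/239) = +1, so 3 is a residue.
(4/239) = +1, so 4 is a residue.
(5/239) = +1, so 5 is a residue.
(6/239) = +1, so 6 is a residue.
(7/239) = −1, so 7 is the smallest positive non-residue mod 239.

7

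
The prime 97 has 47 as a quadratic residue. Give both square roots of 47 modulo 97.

12, 85

97 ≡ 1 (mod 4), so we find a root by search.
Trying successive values, 12² = 144 ≡ 47 (mod 97). The other root is 97 − 12 = 85.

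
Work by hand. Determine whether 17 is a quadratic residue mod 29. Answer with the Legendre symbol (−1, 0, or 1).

Euler's criterion: (17/29) ≡ 17^14 (mod 29).
17^2 ≡ 28 (mod 29)
17^4 ≡ 1 (mod 29)
17^8 ≡ 1 (mod 29)
17^14 = 17^(8+4+2) ≡ 28 (mod 29).
Result is 28 ≡ −1, so (17/29) = −1.

-1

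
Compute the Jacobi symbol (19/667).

Reciprocity: 19 ≡ 3 and 667 ≡ 3 (mod 4), so (19/667) = −(667/19).
Reduce top mod 19: now compute (2/19).
Pull out 2: since 19 ≡ 3 (mod 8), (2/19) = -1.
Reached (1/19) = 1. Collecting the sign flips along the way, the symbol is +1.

1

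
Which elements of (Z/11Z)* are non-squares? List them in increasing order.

Square k = 1,…,5 (k and 11−k give the same square):
1²=1, 2²=4, 3²=9, 4²≡5, 5²≡3 (mod 11).
The residues are {1, 3, 4, 5, 9}; the non-residues are the remaining 5 nonzero classes.

2 6 7 8 10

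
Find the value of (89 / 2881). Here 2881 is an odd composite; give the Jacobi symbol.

-1

Reciprocity: 89 ≡ 1 and 2881 ≡ 1 (mod 4), so (89/2881) = +(2881/89).
Reduce top mod 89: now compute (33/89).
Reciprocity: 33 ≡ 1 and 89 ≡ 1 (mod 4), so (33/89) = +(89/33).
Reduce top mod 33: now compute (23/33).
Reciprocity: 23 ≡ 3 and 33 ≡ 1 (mod 4), so (23/33) = +(33/23).
Reduce top mod 23: now compute (10/23).
Pull out 2: since 23 ≡ 7 (mod 8), (2/23) = +1.
Reciprocity: 5 ≡ 1 and 23 ≡ 3 (mod 4), so (5/23) = +(23/5).
Reduce top mod 5: now compute (3/5).
Reciprocity: 3 ≡ 3 and 5 ≡ 1 (mod 4), so (3/5) = +(5/3).
Reduce top mod 3: now compute (2/3).
Pull out 2: since 3 ≡ 3 (mod 8), (2/3) = -1.
Reached (1/3) = 1. Collecting the sign flips along the way, the symbol is -1.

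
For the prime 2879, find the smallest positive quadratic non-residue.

7

(2/2879) = +1, so 2 is a residue.
(3/2879) = +1, so 3 is a residue.
(4/2879) = +1, so 4 is a residue.
(5/2879) = +1, so 5 is a residue.
(6/2879) = +1, so 6 is a residue.
(7/2879) = −1, so 7 is the smallest positive non-residue mod 2879.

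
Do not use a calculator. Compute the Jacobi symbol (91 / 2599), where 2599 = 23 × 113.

-1

Reciprocity: 91 ≡ 3 and 2599 ≡ 3 (mod 4), so (91/2599) = −(2599/91).
Reduce top mod 91: now compute (51/91).
Reciprocity: 51 ≡ 3 and 91 ≡ 3 (mod 4), so (51/91) = −(91/51).
Reduce top mod 51: now compute (40/51).
Pull out 2^3: since 51 ≡ 3 (mod 8), (2/51) = -1, so (2/51)^3 = -1.
Reciprocity: 5 ≡ 1 and 51 ≡ 3 (mod 4), so (5/51) = +(51/5).
Reduce top mod 5: now compute (1/5).
Reached (1/5) = 1. Collecting the sign flips along the way, the symbol is -1.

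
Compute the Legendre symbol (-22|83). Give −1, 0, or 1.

1

Euler's criterion: (-22/83) ≡ 61^41 (mod 83).
61^2 ≡ 69 (mod 83)
61^4 ≡ 30 (mod 83)
61^8 ≡ 70 (mod 83)
61^16 ≡ 3 (mod 83)
61^32 ≡ 9 (mod 83)
61^41 = 61^(32+8+1) ≡ 1 (mod 83).
Result is 1, so (-22/83) = 1.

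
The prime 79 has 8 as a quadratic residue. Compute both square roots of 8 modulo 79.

Since 79 ≡ 3 (mod 4), a square root of 8 is 8^((79+1)/4) = 8^20 mod 79.
Repeated squaring: 8^2≡64, 8^4≡67, 8^8≡65, 8^16≡38 (mod 79).
8^20 = 8^(16+4) ≡ 18 (mod 79).
Check: 18² = 324 ≡ 8 (mod 79). The two roots are 18 and 61.

18, 61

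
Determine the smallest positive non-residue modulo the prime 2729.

(2/2729) = +1, so 2 is a residue.
(3/2729) = −1, so 3 is the smallest positive non-residue mod 2729.

3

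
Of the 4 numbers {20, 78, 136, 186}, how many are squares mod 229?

(20/229) = +1 → QR.
(78/229) = +1 → QR.
(136/229) = -1 → non-residue.
(186/229) = +1 → QR.
Total quadratic residues among the 4: 3.

3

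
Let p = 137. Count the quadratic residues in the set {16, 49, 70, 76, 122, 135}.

5

(16/137) = +1 → QR.
(49/137) = +1 → QR.
(70/137) = -1 → non-residue.
(76/137) = +1 → QR.
(122/137) = +1 → QR.
(135/137) = +1 → QR.
Total quadratic residues among the 6: 5.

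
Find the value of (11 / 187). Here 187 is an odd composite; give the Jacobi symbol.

Reciprocity: 11 ≡ 3 and 187 ≡ 3 (mod 4), so (11/187) = −(187/11).
Reduce top mod 11: now compute (0/11).
Top reduces to 0: gcd > 1, so the symbol is 0.

0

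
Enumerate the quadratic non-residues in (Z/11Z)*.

2 6 7 8 10

Square k = 1,…,5 (k and 11−k give the same square):
1²=1, 2²=4, 3²=9, 4²≡5, 5²≡3 (mod 11).
The residues are {1, 3, 4, 5, 9}; the non-residues are the remaining 5 nonzero classes.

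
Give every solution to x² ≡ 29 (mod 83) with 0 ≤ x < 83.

19, 64

Since 83 ≡ 3 (mod 4), a square root of 29 is 29^((83+1)/4) = 29^21 mod 83.
Repeated squaring: 29^2≡11, 29^4≡38, 29^8≡33, 29^16≡10 (mod 83).
29^21 = 29^(16+4+1) ≡ 64 (mod 83).
Check: 64² = 4096 ≡ 29 (mod 83). The two roots are 19 and 64.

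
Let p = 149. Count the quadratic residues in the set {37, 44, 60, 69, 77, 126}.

2

(37/149) = +1 → QR.
(44/149) = -1 → non-residue.
(60/149) = -1 → non-residue.
(69/149) = +1 → QR.
(77/149) = -1 → non-residue.
(126/149) = -1 → non-residue.
Total quadratic residues among the 6: 2.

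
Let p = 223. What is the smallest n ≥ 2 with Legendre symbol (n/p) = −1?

(2/223) = +1, so 2 is a residue.
(3/223) = −1, so 3 is the smallest positive non-residue mod 223.

3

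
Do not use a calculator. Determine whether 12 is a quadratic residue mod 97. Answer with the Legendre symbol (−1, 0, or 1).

1

Euler's criterion: (12/97) ≡ 12^48 (mod 97).
12^2 ≡ 47 (mod 97)
12^4 ≡ 75 (mod 97)
12^8 ≡ 96 (mod 97)
12^16 ≡ 1 (mod 97)
12^32 ≡ 1 (mod 97)
12^48 = 12^(32+16) ≡ 1 (mod 97).
Result is 1, so (12/97) = 1.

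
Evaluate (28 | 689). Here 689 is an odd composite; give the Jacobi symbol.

-1

Pull out 2^2: since 689 ≡ 1 (mod 8), (2/689) = +1, so (2/689)^2 = +1.
Reciprocity: 7 ≡ 3 and 689 ≡ 1 (mod 4), so (7/689) = +(689/7).
Reduce top mod 7: now compute (3/7).
Reciprocity: 3 ≡ 3 and 7 ≡ 3 (mod 4), so (3/7) = −(7/3).
Reduce top mod 3: now compute (1/3).
Reached (1/3) = 1. Collecting the sign flips along the way, the symbol is -1.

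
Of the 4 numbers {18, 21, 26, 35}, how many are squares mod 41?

2

(18/41) = +1 → QR.
(21/41) = +1 → QR.
(26/41) = -1 → non-residue.
(35/41) = -1 → non-residue.
Total quadratic residues among the 4: 2.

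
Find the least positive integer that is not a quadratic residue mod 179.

(2/179) = −1, so 2 is the smallest positive non-residue mod 179.

2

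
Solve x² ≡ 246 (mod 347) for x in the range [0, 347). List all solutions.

Since 347 ≡ 3 (mod 4), a square root of 246 is 246^((347+1)/4) = 246^87 mod 347.
Repeated squaring: 246^2≡138, 246^4≡306, 246^8≡293, 246^16≡140, 246^32≡168, 246^64≡117 (mod 347).
246^87 = 246^(64+16+4+2+1) ≡ 196 (mod 347).
Check: 196² = 38416 ≡ 246 (mod 347). The two roots are 151 and 196.

151, 196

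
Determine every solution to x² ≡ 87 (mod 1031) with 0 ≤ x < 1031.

Since 1031 ≡ 3 (mod 4), a square root of 87 is 87^((1031+1)/4) = 87^258 mod 1031.
Repeated squaring: 87^2≡352, 87^4≡184, 87^8≡864, 87^16≡52, 87^32≡642, 87^64≡795, 87^128≡22, 87^256≡484 (mod 1031).
87^258 = 87^(256+2) ≡ 253 (mod 1031).
Check: 253² = 64009 ≡ 87 (mod 1031). The two roots are 253 and 778.

253, 778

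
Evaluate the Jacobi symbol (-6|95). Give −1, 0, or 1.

-1

First reduce: -6 ≡ 89 (mod 95).
Reciprocity: 89 ≡ 1 and 95 ≡ 3 (mod 4), so (89/95) = +(95/89).
Reduce top mod 89: now compute (6/89).
Pull out 2: since 89 ≡ 1 (mod 8), (2/89) = +1.
Reciprocity: 3 ≡ 3 and 89 ≡ 1 (mod 4), so (3/89) = +(89/3).
Reduce top mod 3: now compute (2/3).
Pull out 2: since 3 ≡ 3 (mod 8), (2/3) = -1.
Reached (1/3) = 1. Collecting the sign flips along the way, the symbol is -1.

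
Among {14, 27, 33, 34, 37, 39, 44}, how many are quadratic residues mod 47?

4

(14/47) = +1 → QR.
(27/47) = +1 → QR.
(33/47) = -1 → non-residue.
(34/47) = +1 → QR.
(37/47) = +1 → QR.
(39/47) = -1 → non-residue.
(44/47) = -1 → non-residue.
Total quadratic residues among the 7: 4.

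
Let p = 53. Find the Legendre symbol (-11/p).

First reduce: -11 ≡ 42 (mod 53).
Pull out 2: since 53 ≡ 5 (mod 8), (2/53) = -1.
Reciprocity: 21 ≡ 1 and 53 ≡ 1 (mod 4), so (21/53) = +(53/21).
Reduce top mod 21: now compute (11/21).
Reciprocity: 11 ≡ 3 and 21 ≡ 1 (mod 4), so (11/21) = +(21/11).
Reduce top mod 11: now compute (10/11).
Pull out 2: since 11 ≡ 3 (mod 8), (2/11) = -1.
Reciprocity: 5 ≡ 1 and 11 ≡ 3 (mod 4), so (5/11) = +(11/5).
Reduce top mod 5: now compute (1/5).
Reached (1/5) = 1. Collecting the sign flips along the way, the symbol is +1.

1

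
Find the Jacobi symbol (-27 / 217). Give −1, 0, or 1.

First reduce: -27 ≡ 190 (mod 217).
Pull out 2: since 217 ≡ 1 (mod 8), (2/217) = +1.
Reciprocity: 95 ≡ 3 and 217 ≡ 1 (mod 4), so (95/217) = +(217/95).
Reduce top mod 95: now compute (27/95).
Reciprocity: 27 ≡ 3 and 95 ≡ 3 (mod 4), so (27/95) = −(95/27).
Reduce top mod 27: now compute (14/27).
Pull out 2: since 27 ≡ 3 (mod 8), (2/27) = -1.
Reciprocity: 7 ≡ 3 and 27 ≡ 3 (mod 4), so (7/27) = −(27/7).
Reduce top mod 7: now compute (6/7).
Pull out 2: since 7 ≡ 7 (mod 8), (2/7) = +1.
Reciprocity: 3 ≡ 3 and 7 ≡ 3 (mod 4), so (3/7) = −(7/3).
Reduce top mod 3: now compute (1/3).
Reached (1/3) = 1. Collecting the sign flips along the way, the symbol is +1.

1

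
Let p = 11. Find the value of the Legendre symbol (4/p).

Pull out 2^2: since 11 ≡ 3 (mod 8), (2/11) = -1, so (2/11)^2 = +1.
Reached (1/11) = 1. Collecting the sign flips along the way, the symbol is +1.

1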